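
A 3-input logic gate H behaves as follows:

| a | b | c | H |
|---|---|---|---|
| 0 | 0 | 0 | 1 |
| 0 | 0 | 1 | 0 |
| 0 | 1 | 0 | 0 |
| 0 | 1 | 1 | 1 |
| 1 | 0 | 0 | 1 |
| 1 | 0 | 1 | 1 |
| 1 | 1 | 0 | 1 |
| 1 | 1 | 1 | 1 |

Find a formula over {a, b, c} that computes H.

H(a, b, c) = ¬(((¬a ∧ ¬b) ∧ c) ∨ ((¬a ∧ b) ∧ ¬c))

The 0-rows are (0,0,1), (0,1,0). Take each as a conjunction (¬a·¬b·c, ¬a·b·¬c), form their disjunction, and complement — that gives a formula that is 1 everywhere H is.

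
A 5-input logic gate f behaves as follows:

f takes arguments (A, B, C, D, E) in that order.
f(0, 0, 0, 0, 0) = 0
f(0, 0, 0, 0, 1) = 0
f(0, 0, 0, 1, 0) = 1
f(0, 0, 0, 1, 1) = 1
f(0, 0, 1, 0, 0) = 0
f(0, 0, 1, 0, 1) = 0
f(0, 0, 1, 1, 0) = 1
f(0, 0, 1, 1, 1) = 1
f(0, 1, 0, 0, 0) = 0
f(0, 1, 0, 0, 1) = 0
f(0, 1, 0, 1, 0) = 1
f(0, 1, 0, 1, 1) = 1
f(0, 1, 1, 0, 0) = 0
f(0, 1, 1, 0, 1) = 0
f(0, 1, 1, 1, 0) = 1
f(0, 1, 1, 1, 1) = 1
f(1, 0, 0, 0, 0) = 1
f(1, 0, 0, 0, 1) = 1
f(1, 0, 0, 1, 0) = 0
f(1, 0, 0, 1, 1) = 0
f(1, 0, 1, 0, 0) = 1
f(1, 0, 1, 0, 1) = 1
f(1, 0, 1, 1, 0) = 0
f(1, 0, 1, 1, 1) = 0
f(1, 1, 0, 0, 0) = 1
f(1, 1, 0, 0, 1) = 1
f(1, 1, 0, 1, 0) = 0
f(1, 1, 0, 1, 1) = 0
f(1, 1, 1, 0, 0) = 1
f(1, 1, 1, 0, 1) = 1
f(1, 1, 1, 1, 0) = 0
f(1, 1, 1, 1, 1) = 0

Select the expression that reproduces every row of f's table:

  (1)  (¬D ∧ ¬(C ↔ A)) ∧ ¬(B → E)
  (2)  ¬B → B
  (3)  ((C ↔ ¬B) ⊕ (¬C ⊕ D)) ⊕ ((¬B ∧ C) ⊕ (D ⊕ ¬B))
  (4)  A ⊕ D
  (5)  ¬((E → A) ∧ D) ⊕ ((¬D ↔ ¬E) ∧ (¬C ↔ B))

4

(1): at (0,0,0,1,0) it gives 0, but f = 1 — eliminated.
(2): at (0,0,0,1,0) it gives 0, but f = 1 — eliminated.
(3): at (0,0,0,1,0) it gives 0, but f = 1 — eliminated.
(5): at (0,0,0,0,0) it gives 1, but f = 0 — eliminated.
Only (4) survives; checking it on all 32 rows confirms it matches f.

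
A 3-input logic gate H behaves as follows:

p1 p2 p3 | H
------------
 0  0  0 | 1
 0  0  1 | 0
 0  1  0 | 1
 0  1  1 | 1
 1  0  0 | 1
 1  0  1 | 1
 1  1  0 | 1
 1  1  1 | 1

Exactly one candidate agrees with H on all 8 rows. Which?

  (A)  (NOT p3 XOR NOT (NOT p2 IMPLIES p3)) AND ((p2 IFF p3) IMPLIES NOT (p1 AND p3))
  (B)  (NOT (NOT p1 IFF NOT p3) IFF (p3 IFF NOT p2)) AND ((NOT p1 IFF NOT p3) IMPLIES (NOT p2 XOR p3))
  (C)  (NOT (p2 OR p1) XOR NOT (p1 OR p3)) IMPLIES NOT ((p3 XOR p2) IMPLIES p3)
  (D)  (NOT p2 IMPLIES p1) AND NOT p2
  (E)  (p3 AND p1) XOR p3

C

(A) fails at (0,0,0): the formula yields 0, H is 1.
(B) fails at (0,0,1): the formula yields 1, H is 0.
(D) fails at (0,0,0): the formula yields 0, H is 1.
(E) fails at (0,0,0): the formula yields 0, H is 1.
(C) is the remaining candidate, and it agrees with H on all 8 inputs.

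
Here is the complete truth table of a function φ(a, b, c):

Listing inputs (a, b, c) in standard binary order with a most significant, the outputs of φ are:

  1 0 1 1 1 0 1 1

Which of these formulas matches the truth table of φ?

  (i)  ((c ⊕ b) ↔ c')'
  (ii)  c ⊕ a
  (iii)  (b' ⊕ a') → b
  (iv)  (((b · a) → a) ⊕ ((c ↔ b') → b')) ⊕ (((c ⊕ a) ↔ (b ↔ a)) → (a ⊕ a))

(i) fails at (0,0,1): the formula yields 1, φ is 0.
(ii) fails at (0,0,0): the formula yields 0, φ is 1.
(iii) fails at (0,0,1): the formula yields 1, φ is 0.
(iv) is the remaining candidate, and it agrees with φ on all 8 inputs.

iv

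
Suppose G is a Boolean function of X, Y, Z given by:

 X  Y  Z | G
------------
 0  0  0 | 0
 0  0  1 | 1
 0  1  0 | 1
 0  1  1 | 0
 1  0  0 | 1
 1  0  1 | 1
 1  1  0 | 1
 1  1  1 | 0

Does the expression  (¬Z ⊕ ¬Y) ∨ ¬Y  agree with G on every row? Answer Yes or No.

Test each input against both G and the formula:
  X=0, Y=0, Z=0: formula gives 1, but G = 0 ✗
Since they disagree at (0,0,0), the expression is not a correct formula for G.

No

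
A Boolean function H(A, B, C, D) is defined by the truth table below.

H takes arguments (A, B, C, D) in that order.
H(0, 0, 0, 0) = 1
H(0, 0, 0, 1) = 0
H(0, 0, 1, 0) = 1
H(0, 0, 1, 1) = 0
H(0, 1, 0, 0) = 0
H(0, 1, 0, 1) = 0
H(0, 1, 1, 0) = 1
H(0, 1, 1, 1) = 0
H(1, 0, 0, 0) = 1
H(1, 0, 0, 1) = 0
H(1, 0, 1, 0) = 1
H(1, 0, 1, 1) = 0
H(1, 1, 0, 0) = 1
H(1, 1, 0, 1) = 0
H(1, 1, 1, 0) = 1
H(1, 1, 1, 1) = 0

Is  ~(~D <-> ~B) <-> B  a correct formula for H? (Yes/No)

Check the formula against H row by row:
  A=0, B=0, C=0, D=0: formula gives 1, H = 1 ✓
  A=0, B=0, C=0, D=1: formula gives 0, H = 0 ✓
  A=0, B=0, C=1, D=0: formula gives 1, H = 1 ✓
  A=0, B=0, C=1, D=1: formula gives 0, H = 0 ✓
  A=0, B=1, C=0, D=0: formula gives 1, but H = 0 ✗
A single disagreement suffices: at (0,1,0,0) they differ, so the formula does not compute H.

No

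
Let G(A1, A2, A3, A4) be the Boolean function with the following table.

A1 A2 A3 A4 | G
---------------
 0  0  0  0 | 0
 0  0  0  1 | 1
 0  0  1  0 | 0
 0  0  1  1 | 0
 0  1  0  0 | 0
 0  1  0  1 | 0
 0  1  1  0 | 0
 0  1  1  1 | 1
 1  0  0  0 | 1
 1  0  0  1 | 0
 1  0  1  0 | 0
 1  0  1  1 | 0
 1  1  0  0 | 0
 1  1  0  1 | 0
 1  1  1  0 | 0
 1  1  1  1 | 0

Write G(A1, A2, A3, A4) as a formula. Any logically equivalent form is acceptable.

G=1 on 3 inputs: (0,0,0,1), (0,1,1,1), (1,0,0,0). Reading each as a conjunction of literals (¬A1·¬A2·¬A3·A4, ¬A1·A2·A3·A4, A1·¬A2·¬A3·¬A4) and taking the OR gives the canonical DNF.

G(A1, A2, A3, A4) = ((((not A1 and not A2) and not A3) and A4) or (((not A1 and A2) and A3) and A4)) or (((A1 and not A2) and not A3) and not A4)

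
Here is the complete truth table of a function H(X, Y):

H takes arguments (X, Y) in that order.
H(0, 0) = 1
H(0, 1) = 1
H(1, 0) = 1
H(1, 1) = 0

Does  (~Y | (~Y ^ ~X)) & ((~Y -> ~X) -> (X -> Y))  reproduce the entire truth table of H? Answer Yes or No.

Yes

Evaluate (~Y | (~Y ^ ~X)) & ((~Y -> ~X) -> (X -> Y)) on each row and compare to H:
  X=0, Y=0: formula gives 1, H = 1 ✓
  X=0, Y=1: formula gives 1, H = 1 ✓
  X=1, Y=0: formula gives 1, H = 1 ✓
  X=1, Y=1: formula gives 0, H = 0 ✓
All 4 rows match — the expression computes H exactly.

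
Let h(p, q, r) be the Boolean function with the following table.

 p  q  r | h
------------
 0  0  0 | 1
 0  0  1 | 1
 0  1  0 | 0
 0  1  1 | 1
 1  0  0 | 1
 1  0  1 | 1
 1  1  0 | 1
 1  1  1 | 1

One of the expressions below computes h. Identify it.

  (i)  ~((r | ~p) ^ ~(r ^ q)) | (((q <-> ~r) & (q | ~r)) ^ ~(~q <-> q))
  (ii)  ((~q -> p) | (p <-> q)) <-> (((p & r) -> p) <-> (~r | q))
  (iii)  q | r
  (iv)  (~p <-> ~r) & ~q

i

(ii) disagrees with h on (0,0,1) (formula → 0, table → 1); rule it out.
(iii) disagrees with h on (0,0,0) (formula → 0, table → 1); rule it out.
(iv) disagrees with h on (0,0,1) (formula → 0, table → 1); rule it out.
(i) is the remaining candidate, and it agrees with h on all 8 inputs.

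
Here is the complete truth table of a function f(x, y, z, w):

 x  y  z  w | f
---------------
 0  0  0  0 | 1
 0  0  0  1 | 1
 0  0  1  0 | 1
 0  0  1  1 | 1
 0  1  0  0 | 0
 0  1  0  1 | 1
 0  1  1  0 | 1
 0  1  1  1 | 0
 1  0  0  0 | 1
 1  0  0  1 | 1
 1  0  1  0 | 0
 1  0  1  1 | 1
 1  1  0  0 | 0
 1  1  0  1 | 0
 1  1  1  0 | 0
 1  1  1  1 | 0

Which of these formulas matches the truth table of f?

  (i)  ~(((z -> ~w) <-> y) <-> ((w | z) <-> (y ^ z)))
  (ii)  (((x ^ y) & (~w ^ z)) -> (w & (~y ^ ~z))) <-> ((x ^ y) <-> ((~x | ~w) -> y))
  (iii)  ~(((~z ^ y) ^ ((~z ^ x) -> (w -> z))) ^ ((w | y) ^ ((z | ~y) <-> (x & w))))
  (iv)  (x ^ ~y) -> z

ii

(i) fails at (0,0,0,1): the formula yields 0, f is 1.
(iii) fails at (0,0,1,0): the formula yields 0, f is 1.
(iv) fails at (0,0,0,0): the formula yields 0, f is 1.
Only (ii) survives; checking it on all 16 rows confirms it matches f.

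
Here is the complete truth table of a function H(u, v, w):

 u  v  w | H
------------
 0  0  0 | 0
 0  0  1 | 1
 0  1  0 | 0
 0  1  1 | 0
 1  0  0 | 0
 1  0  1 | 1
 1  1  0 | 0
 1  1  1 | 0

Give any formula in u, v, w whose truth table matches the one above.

H(u, v, w) = ((¬u ∧ ¬v) ∧ w) ∨ ((u ∧ ¬v) ∧ w)

Collect the rows where H=1 — (0,0,1), (1,0,1) — and write one minterm per row: ¬u·¬v·w, u·¬v·w. Their union (logical OR) reproduces the table exactly.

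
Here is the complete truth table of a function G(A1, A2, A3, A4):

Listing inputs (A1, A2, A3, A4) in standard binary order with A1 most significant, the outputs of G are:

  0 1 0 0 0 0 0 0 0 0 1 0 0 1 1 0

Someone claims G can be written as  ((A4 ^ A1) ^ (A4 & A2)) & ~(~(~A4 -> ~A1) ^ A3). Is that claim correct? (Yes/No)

Yes

Evaluate ((A4 ^ A1) ^ (A4 & A2)) & ~(~(~A4 -> ~A1) ^ A3) on each row and compare to G:
  A1=0, A2=0, A3=0, A4=0: formula gives 0, G = 0 ✓
  A1=0, A2=0, A3=0, A4=1: formula gives 1, G = 1 ✓
  A1=0, A2=0, A3=1, A4=0: formula gives 0, G = 0 ✓
  A1=0, A2=0, A3=1, A4=1: formula gives 0, G = 0 ✓
  … (the remaining 12 rows also agree.)
No disagreement on any input; they are logically equivalent.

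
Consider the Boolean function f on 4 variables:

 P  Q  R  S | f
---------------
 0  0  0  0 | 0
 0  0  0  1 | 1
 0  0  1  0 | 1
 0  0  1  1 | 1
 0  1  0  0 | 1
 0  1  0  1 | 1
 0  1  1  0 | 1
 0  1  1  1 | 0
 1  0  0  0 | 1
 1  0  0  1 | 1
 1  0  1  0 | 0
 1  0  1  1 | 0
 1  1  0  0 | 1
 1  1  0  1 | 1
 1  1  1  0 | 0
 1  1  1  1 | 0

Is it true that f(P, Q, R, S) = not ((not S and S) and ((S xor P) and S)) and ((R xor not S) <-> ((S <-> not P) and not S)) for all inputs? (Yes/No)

Check the formula against f row by row:
  P=0, Q=0, R=0, S=0: formula gives 0, f = 0 ✓
  P=0, Q=0, R=0, S=1: formula gives 1, f = 1 ✓
  P=0, Q=0, R=1, S=0: formula gives 1, f = 1 ✓
  P=0, Q=0, R=1, S=1: formula gives 0, but f = 1 ✗
Row (0,0,1,1) is a counterexample, so the formula is not equivalent to f.

No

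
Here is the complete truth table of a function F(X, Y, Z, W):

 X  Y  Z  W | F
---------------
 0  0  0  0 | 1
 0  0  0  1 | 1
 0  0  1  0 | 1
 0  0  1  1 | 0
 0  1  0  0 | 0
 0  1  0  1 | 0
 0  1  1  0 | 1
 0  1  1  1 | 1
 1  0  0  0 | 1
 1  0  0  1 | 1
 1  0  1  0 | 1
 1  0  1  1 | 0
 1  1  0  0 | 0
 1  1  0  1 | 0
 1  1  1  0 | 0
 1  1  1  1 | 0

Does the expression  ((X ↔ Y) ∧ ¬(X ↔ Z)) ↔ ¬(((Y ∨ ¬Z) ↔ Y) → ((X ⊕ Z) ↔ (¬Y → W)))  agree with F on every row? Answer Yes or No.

Test each input against both F and the formula:
  X=0, Y=0, Z=0, W=0: formula gives 1, F = 1 ✓
  X=0, Y=0, Z=0, W=1: formula gives 1, F = 1 ✓
  X=0, Y=0, Z=1, W=0: formula gives 1, F = 1 ✓
  X=0, Y=0, Z=1, W=1: formula gives 0, F = 0 ✓
  … (the remaining 12 rows also agree.)
Every row agrees, so the formula is equivalent.

Yes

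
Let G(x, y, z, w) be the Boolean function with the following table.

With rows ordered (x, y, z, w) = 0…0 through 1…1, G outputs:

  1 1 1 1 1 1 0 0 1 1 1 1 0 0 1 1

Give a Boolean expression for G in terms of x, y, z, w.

G(x, y, z, w) = not ((((((not x and y) and z) and not w) or (((not x and y) and z) and w)) or (((x and y) and not z) and not w)) or (((x and y) and not z) and w))

There are just 4 zero rows: (0,1,1,0), (0,1,1,1), (1,1,0,0), (1,1,0,1). Their minterms are ¬x·y·z·¬w, ¬x·y·z·w, x·y·¬z·¬w, x·y·¬z·w; the OR of those covers precisely the 0-outputs, and negating it yields G.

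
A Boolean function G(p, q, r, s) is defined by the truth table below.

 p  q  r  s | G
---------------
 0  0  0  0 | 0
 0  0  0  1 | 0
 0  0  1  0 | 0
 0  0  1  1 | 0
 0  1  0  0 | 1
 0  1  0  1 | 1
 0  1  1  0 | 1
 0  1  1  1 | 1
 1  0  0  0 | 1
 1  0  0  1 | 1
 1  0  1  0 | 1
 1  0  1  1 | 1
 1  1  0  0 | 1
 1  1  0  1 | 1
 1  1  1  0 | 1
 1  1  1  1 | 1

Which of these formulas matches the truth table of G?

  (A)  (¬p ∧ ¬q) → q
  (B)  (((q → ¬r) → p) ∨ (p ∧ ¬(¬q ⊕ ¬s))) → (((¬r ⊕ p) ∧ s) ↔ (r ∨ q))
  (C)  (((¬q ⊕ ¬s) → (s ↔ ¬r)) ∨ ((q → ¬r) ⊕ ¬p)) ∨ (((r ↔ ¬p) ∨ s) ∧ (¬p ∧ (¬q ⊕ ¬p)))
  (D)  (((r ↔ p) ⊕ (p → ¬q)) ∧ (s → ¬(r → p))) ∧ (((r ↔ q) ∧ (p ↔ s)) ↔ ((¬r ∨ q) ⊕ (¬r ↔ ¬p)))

(B): at (0,0,0,0) it gives 1, but G = 0 — eliminated.
(C): at (0,0,0,0) it gives 1, but G = 0 — eliminated.
(D): at (0,0,1,0) it gives 1, but G = 0 — eliminated.
That leaves (A). Evaluating it on every row reproduces the table of G exactly.

A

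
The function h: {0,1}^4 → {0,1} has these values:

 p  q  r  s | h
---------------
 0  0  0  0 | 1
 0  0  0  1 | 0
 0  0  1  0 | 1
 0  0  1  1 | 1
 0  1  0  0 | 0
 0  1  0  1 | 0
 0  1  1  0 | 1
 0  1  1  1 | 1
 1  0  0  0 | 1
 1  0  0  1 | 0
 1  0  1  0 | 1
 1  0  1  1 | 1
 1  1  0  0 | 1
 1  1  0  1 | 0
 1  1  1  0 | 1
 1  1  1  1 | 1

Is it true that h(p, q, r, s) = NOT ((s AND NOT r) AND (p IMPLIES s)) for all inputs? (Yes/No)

No

Test each input against both h and the formula:
  p=0, q=0, r=0, s=0: formula gives 1, h = 1 ✓
  p=0, q=0, r=0, s=1: formula gives 0, h = 0 ✓
  p=0, q=0, r=1, s=0: formula gives 1, h = 1 ✓
  p=0, q=0, r=1, s=1: formula gives 1, h = 1 ✓
  p=0, q=1, r=0, s=0: formula gives 1, but h = 0 ✗
A single disagreement suffices: at (0,1,0,0) they differ, so the formula does not compute h.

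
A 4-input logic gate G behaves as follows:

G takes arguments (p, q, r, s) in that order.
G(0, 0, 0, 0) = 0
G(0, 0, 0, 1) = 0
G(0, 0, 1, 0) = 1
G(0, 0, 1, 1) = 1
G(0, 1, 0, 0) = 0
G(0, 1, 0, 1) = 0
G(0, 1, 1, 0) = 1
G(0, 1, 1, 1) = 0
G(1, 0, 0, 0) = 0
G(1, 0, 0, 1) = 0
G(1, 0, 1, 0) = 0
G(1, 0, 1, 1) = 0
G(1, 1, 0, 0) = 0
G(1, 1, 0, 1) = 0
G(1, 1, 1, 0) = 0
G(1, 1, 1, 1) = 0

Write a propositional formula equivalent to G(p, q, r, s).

Collect the rows where G=1 — (0,0,1,0), (0,0,1,1), (0,1,1,0) — and write one minterm per row: ¬p·¬q·r·¬s, ¬p·¬q·r·s, ¬p·q·r·¬s. Their union (logical OR) reproduces the table exactly.

G(p, q, r, s) = ((((~p & ~q) & r) & ~s) | (((~p & ~q) & r) & s)) | (((~p & q) & r) & ~s)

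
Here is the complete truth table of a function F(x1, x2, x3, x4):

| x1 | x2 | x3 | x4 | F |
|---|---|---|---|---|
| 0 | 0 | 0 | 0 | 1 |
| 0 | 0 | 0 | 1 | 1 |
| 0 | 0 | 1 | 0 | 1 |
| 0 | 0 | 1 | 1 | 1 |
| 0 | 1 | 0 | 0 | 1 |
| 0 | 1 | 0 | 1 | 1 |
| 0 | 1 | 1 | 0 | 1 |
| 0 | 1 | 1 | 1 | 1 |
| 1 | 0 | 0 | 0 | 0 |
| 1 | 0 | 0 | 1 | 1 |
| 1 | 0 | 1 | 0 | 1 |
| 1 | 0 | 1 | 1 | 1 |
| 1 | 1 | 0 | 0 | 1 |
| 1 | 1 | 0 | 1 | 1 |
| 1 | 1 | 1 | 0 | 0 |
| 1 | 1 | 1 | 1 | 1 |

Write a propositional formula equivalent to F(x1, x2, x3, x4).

F(x1, x2, x3, x4) = ~((((x1 & ~x2) & ~x3) & ~x4) | (((x1 & x2) & x3) & ~x4))

There are just 2 zero rows: (1,0,0,0), (1,1,1,0). Their minterms are x1·¬x2·¬x3·¬x4, x1·x2·x3·¬x4; the OR of those covers precisely the 0-outputs, and negating it yields F.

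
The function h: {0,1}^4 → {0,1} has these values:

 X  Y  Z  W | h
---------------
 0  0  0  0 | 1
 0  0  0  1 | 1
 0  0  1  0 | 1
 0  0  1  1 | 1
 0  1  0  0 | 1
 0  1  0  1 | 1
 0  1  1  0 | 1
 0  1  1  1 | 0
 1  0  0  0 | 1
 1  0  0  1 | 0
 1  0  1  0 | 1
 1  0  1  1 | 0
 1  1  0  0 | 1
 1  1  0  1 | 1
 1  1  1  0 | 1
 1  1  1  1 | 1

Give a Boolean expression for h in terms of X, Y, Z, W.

h(X, Y, Z, W) = ~(((((~X & Y) & Z) & W) | (((X & ~Y) & ~Z) & W)) | (((X & ~Y) & Z) & W))

The 0-rows are (0,1,1,1), (1,0,0,1), (1,0,1,1). Take each as a conjunction (¬X·Y·Z·W, X·¬Y·¬Z·W, X·¬Y·Z·W), form their disjunction, and complement — that gives a formula that is 1 everywhere h is.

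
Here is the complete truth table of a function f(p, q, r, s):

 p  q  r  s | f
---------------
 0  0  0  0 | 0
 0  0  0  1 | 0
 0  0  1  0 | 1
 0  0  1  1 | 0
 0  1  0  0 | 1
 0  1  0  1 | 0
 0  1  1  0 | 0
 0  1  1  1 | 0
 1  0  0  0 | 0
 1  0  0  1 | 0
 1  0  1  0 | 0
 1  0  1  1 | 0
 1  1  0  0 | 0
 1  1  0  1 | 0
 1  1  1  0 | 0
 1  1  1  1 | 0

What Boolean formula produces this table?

Collect the rows where f=1 — (0,0,1,0), (0,1,0,0) — and write one minterm per row: ¬p·¬q·r·¬s, ¬p·q·¬r·¬s. Their union (logical OR) reproduces the table exactly.

f(p, q, r, s) = (((¬p ∧ ¬q) ∧ r) ∧ ¬s) ∨ (((¬p ∧ q) ∧ ¬r) ∧ ¬s)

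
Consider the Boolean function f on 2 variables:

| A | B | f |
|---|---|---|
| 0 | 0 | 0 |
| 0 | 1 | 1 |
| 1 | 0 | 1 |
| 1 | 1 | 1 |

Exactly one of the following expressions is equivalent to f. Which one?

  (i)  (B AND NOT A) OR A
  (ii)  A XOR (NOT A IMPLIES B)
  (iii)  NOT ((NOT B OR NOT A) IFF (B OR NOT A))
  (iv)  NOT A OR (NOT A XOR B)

(ii) fails at (1,0): the formula yields 0, f is 1.
(iii) fails at (0,1): the formula yields 0, f is 1.
(iv) fails at (0,0): the formula yields 1, f is 0.
(i) is the remaining candidate, and it agrees with f on all 4 inputs.

i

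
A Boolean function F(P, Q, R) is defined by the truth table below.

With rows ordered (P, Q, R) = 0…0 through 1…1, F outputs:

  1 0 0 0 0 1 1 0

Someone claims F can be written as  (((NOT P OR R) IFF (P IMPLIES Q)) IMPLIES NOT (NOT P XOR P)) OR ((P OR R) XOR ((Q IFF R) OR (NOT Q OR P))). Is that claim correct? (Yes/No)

Test each input against both F and the formula:
  P=0, Q=0, R=0: formula gives 1, F = 1 ✓
  P=0, Q=0, R=1: formula gives 0, F = 0 ✓
  P=0, Q=1, R=0: formula gives 0, F = 0 ✓
  P=0, Q=1, R=1: formula gives 0, F = 0 ✓
  P=1, Q=0, R=0: formula gives 0, F = 0 ✓
  … (the remaining 3 rows also agree.)
All 8 rows match — the expression computes F exactly.

Yes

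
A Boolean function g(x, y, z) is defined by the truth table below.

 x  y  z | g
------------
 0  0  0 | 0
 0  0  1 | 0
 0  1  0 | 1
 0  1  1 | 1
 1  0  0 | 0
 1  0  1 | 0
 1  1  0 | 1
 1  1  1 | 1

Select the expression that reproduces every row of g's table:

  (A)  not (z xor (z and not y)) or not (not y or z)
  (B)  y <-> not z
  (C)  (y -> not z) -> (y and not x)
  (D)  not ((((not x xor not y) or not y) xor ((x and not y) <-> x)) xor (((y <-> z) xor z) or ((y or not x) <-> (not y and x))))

(A) disagrees with g on (0,0,0) (formula → 1, table → 0); rule it out.
(B) disagrees with g on (0,0,1) (formula → 1, table → 0); rule it out.
(C) disagrees with g on (1,1,0) (formula → 0, table → 1); rule it out.
Only (D) survives; checking it on all 8 rows confirms it matches g.

D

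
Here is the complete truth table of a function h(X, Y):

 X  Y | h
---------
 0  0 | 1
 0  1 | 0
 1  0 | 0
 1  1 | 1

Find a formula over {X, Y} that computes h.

h(X, Y) = (X ⊕ Y)'

The output is 1 exactly when an even number of inputs are 1 — the complement of 2-way XOR.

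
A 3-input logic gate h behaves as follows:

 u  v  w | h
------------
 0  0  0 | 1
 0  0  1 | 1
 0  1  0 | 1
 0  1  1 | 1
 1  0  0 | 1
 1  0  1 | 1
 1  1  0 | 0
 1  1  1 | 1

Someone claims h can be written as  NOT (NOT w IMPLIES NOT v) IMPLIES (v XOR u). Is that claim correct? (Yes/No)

Test each input against both h and the formula:
  u=0, v=0, w=0: formula gives 1, h = 1 ✓
  u=0, v=0, w=1: formula gives 1, h = 1 ✓
  u=0, v=1, w=0: formula gives 1, h = 1 ✓
  u=0, v=1, w=1: formula gives 1, h = 1 ✓
  u=1, v=0, w=0: formula gives 1, h = 1 ✓
  …and likewise for the remaining 3 rows.
No disagreement on any input; they are logically equivalent.

Yes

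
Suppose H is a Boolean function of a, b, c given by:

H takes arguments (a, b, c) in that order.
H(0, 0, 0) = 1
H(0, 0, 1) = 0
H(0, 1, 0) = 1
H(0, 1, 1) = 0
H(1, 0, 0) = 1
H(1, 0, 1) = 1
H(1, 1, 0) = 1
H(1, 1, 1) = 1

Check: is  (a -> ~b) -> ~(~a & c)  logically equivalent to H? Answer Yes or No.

Check the formula against H row by row:
  a=0, b=0, c=0: formula gives 1, H = 1 ✓
  a=0, b=0, c=1: formula gives 0, H = 0 ✓
  a=0, b=1, c=0: formula gives 1, H = 1 ✓
  a=0, b=1, c=1: formula gives 0, H = 0 ✓
  a=1, b=0, c=0: formula gives 1, H = 1 ✓
  … (the remaining 3 rows also agree.)
All 8 rows match — the expression computes H exactly.

Yes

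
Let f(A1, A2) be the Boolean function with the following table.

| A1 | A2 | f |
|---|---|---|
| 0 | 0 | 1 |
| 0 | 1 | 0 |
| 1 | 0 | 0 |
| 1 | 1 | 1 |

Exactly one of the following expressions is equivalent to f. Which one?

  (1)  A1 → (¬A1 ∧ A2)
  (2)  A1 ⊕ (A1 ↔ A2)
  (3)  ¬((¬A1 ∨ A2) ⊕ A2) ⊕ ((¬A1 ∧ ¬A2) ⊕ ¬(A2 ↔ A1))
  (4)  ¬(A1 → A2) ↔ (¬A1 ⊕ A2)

3

(1) fails at (0,1): the formula yields 1, f is 0.
(2) fails at (1,0): the formula yields 1, f is 0.
(4) fails at (0,0): the formula yields 0, f is 1.
(3) is the remaining candidate, and it agrees with f on all 4 inputs.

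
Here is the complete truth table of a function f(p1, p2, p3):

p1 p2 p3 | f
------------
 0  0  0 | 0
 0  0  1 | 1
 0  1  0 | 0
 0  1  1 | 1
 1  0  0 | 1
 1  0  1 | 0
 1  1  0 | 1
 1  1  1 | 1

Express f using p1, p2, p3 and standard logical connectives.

f(p1, p2, p3) = NOT ((((NOT p1 AND NOT p2) AND NOT p3) OR ((NOT p1 AND p2) AND NOT p3)) OR ((p1 AND NOT p2) AND p3))

f is 0 on only 3 rows — (0,0,0), (0,1,0), (1,0,1). Writing each as a minterm (¬p1·¬p2·¬p3, ¬p1·p2·¬p3, p1·¬p2·p3) and OR-ing them characterizes exactly where f=0, so f is the negation of that disjunction.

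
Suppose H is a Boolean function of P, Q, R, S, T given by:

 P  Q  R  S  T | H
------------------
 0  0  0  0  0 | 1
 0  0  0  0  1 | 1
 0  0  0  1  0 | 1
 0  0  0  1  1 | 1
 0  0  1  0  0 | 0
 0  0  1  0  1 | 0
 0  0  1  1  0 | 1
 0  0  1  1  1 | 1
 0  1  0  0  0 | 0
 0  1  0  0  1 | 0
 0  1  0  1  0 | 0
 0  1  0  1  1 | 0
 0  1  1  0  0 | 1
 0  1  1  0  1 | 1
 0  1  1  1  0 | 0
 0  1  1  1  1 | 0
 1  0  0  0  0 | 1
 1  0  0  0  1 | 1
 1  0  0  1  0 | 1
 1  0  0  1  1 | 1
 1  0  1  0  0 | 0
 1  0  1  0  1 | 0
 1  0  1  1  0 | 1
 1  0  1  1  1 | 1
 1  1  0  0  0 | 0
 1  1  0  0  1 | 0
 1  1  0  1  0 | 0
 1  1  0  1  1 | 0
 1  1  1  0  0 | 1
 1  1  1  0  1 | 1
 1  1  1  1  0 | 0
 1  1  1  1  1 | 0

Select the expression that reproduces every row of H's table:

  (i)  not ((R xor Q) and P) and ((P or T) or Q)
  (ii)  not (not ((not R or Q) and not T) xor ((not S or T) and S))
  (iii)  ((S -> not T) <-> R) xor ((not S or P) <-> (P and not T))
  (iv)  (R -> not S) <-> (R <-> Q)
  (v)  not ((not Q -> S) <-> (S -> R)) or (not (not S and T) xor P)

iv

(i) disagrees with H on (0,0,0,0,0) (formula → 0, table → 1); rule it out.
(ii) disagrees with H on (0,0,0,0,1) (formula → 0, table → 1); rule it out.
(iii) disagrees with H on (0,0,0,0,0) (formula → 0, table → 1); rule it out.
(v) disagrees with H on (0,0,1,0,0) (formula → 1, table → 0); rule it out.
(iv) is the remaining candidate, and it agrees with H on all 32 inputs.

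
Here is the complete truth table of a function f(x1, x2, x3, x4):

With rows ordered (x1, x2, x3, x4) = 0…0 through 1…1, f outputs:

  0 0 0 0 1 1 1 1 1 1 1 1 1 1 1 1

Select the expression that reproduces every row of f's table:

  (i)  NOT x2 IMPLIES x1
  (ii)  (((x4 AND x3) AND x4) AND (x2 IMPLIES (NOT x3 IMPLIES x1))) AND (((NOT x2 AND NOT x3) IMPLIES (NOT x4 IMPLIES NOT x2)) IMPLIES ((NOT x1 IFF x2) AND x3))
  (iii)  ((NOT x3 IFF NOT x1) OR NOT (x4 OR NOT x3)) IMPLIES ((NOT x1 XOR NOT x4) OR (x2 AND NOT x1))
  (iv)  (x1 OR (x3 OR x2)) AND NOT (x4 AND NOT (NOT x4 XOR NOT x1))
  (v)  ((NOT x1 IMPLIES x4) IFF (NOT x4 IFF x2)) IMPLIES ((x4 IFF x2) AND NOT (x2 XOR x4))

i

(ii) fails at (0,1,0,0): the formula yields 0, f is 1.
(iii) fails at (0,0,0,1): the formula yields 1, f is 0.
(iv) fails at (0,0,1,0): the formula yields 1, f is 0.
(v) fails at (0,0,0,0): the formula yields 1, f is 0.
Only (i) survives; checking it on all 16 rows confirms it matches f.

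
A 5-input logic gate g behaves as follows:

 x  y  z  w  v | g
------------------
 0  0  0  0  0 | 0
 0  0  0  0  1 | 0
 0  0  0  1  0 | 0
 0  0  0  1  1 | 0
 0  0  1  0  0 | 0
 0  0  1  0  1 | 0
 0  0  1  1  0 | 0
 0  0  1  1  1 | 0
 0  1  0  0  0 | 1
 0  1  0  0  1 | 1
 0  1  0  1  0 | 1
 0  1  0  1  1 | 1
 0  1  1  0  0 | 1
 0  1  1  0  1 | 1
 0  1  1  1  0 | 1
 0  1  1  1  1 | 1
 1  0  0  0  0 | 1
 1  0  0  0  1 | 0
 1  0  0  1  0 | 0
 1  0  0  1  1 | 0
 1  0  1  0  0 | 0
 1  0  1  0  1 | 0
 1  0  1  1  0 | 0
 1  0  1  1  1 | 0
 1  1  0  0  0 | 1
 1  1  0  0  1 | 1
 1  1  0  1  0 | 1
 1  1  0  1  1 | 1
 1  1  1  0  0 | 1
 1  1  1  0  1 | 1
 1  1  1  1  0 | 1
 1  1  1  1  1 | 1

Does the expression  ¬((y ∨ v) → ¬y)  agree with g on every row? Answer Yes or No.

No

Evaluate ¬((y ∨ v) → ¬y) on each row and compare to g:
  x=0, y=0, z=0, w=0, v=0: formula gives 0, g = 0 ✓
  x=0, y=0, z=0, w=0, v=1: formula gives 0, g = 0 ✓
  x=0, y=0, z=0, w=1, v=0: formula gives 0, g = 0 ✓
  x=0, y=0, z=0, w=1, v=1: formula gives 0, g = 0 ✓
  …
  x=1, y=0, z=0, w=0, v=0: formula gives 0, but g = 1 ✗
Row (1,0,0,0,0) is a counterexample, so the formula is not equivalent to g.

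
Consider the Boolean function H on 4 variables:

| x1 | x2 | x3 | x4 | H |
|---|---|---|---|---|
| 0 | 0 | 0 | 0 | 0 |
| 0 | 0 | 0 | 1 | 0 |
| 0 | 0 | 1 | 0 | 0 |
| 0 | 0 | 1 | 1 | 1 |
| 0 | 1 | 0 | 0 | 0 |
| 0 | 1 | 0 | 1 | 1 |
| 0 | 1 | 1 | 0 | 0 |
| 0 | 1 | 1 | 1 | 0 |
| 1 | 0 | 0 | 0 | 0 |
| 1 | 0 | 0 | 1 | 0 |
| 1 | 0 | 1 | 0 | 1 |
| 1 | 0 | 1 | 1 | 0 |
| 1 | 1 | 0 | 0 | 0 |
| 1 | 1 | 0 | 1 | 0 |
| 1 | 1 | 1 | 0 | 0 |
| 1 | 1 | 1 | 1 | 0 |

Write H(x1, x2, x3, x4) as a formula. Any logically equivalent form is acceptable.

H(x1, x2, x3, x4) = ((((¬x1 ∧ ¬x2) ∧ x3) ∧ x4) ∨ (((¬x1 ∧ x2) ∧ ¬x3) ∧ x4)) ∨ (((x1 ∧ ¬x2) ∧ x3) ∧ ¬x4)

The 1-rows are (0,0,1,1), (0,1,0,1), (1,0,1,0). Each contributes one minterm — ¬x1·¬x2·x3·x4; ¬x1·x2·¬x3·x4; x1·¬x2·x3·¬x4 — and their disjunction is a sum-of-products form of H.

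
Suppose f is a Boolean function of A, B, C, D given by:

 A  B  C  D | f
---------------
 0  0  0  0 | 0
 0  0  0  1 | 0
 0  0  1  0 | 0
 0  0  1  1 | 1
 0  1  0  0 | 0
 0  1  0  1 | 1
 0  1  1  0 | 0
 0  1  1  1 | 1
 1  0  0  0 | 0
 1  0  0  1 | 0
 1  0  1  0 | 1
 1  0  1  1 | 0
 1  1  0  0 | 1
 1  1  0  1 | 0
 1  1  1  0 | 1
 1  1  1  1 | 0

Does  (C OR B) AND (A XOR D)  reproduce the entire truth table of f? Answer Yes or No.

Yes

Test each input against both f and the formula:
  A=0, B=0, C=0, D=0: formula gives 0, f = 0 ✓
  A=0, B=0, C=0, D=1: formula gives 0, f = 0 ✓
  A=0, B=0, C=1, D=0: formula gives 0, f = 0 ✓
  A=0, B=0, C=1, D=1: formula gives 1, f = 1 ✓
  … (the remaining 12 rows also agree.)
Every row agrees, so the formula is equivalent.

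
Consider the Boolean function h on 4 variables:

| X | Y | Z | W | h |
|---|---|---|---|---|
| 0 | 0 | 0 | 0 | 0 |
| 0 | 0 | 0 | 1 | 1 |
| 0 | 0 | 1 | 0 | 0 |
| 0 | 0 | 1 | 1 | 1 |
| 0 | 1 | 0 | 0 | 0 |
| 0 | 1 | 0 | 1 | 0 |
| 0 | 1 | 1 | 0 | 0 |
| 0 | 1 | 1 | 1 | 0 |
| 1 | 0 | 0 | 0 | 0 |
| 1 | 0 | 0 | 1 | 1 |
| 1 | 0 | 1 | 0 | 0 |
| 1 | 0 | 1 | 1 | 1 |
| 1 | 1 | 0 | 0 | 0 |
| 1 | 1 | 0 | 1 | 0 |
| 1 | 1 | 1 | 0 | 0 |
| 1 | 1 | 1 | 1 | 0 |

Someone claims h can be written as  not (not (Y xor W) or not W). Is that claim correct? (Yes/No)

Yes

Check the formula against h row by row:
  X=0, Y=0, Z=0, W=0: formula gives 0, h = 0 ✓
  X=0, Y=0, Z=0, W=1: formula gives 1, h = 1 ✓
  X=0, Y=0, Z=1, W=0: formula gives 0, h = 0 ✓
  X=0, Y=0, Z=1, W=1: formula gives 1, h = 1 ✓
  … (the remaining 12 rows also agree.)
Every row agrees, so the formula is equivalent.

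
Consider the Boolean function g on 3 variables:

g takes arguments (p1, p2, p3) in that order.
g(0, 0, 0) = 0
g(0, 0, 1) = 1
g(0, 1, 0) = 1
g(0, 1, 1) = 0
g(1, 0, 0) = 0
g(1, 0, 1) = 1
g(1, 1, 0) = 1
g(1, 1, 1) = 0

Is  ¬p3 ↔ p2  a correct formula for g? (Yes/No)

Test each input against both g and the formula:
  p1=0, p2=0, p3=0: formula gives 0, g = 0 ✓
  p1=0, p2=0, p3=1: formula gives 1, g = 1 ✓
  p1=0, p2=1, p3=0: formula gives 1, g = 1 ✓
  p1=0, p2=1, p3=1: formula gives 0, g = 0 ✓
  p1=1, p2=0, p3=0: formula gives 0, g = 0 ✓
  …and likewise for the remaining 3 rows.
All 8 rows match — the expression computes g exactly.

Yes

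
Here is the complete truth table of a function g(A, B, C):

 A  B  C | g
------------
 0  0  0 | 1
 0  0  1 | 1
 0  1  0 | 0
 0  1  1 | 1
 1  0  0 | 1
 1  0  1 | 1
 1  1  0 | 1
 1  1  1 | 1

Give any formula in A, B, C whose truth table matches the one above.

g is 0 on exactly one input, (0,1,0), whose minterm is ¬A·B·¬C. So g is the negation of that single conjunction.

g(A, B, C) = ((A' · B) · C')'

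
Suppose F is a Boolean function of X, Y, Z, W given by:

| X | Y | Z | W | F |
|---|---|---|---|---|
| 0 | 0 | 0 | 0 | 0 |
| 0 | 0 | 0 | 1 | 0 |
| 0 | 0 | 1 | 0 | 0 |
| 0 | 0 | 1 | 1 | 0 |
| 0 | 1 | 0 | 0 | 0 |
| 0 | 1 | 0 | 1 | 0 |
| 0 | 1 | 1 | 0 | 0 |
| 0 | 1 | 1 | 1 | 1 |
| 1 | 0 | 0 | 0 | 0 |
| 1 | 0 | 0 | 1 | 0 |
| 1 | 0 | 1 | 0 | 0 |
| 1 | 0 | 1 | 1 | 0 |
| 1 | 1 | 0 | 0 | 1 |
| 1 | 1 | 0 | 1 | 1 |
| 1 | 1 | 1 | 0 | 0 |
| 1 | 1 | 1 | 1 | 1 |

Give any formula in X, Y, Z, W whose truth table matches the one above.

F(X, Y, Z, W) = (((((~X & Y) & Z) & W) | (((X & Y) & ~Z) & ~W)) | (((X & Y) & ~Z) & W)) | (((X & Y) & Z) & W)

The 1-rows are (0,1,1,1), (1,1,0,0), (1,1,0,1), (1,1,1,1). Each contributes one minterm — ¬X·Y·Z·W; X·Y·¬Z·¬W; X·Y·¬Z·W; X·Y·Z·W — and their disjunction is a sum-of-products form of F.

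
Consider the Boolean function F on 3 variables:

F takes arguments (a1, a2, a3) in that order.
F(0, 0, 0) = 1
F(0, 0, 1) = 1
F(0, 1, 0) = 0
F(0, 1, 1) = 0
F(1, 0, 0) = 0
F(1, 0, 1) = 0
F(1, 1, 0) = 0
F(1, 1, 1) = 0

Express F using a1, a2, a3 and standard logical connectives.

F=1 on 2 inputs: (0,0,0), (0,0,1). Reading each as a conjunction of literals (¬a1·¬a2·¬a3, ¬a1·¬a2·a3) and taking the OR gives the canonical DNF.

F(a1, a2, a3) = ((¬a1 ∧ ¬a2) ∧ ¬a3) ∨ ((¬a1 ∧ ¬a2) ∧ a3)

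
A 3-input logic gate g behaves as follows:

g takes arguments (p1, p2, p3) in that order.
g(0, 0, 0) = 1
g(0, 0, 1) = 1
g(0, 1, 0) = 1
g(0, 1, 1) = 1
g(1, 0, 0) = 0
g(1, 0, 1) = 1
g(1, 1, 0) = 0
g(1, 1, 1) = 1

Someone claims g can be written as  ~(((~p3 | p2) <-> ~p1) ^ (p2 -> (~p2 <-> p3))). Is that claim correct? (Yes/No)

No

Test each input against both g and the formula:
  p1=0, p2=0, p3=0: formula gives 1, g = 1 ✓
  p1=0, p2=0, p3=1: formula gives 0, but g = 1 ✗
A single disagreement suffices: at (0,0,1) they differ, so the formula does not compute g.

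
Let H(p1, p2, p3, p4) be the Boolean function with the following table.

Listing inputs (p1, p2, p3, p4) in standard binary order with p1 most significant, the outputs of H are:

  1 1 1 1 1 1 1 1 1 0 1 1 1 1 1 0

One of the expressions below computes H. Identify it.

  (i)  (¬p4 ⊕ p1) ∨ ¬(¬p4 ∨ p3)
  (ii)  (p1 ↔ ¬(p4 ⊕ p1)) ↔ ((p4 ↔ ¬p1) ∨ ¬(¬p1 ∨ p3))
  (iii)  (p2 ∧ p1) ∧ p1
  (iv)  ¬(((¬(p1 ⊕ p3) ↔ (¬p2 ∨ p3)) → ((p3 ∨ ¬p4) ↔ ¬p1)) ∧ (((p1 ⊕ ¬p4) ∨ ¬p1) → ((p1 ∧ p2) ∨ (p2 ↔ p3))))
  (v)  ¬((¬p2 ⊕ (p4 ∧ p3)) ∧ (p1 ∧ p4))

(i): at (0,0,1,1) it gives 0, but H = 1 — eliminated.
(ii): at (1,0,0,0) it gives 0, but H = 1 — eliminated.
(iii): at (0,0,0,0) it gives 0, but H = 1 — eliminated.
(iv): at (0,0,0,0) it gives 0, but H = 1 — eliminated.
Only (v) survives; checking it on all 16 rows confirms it matches H.

v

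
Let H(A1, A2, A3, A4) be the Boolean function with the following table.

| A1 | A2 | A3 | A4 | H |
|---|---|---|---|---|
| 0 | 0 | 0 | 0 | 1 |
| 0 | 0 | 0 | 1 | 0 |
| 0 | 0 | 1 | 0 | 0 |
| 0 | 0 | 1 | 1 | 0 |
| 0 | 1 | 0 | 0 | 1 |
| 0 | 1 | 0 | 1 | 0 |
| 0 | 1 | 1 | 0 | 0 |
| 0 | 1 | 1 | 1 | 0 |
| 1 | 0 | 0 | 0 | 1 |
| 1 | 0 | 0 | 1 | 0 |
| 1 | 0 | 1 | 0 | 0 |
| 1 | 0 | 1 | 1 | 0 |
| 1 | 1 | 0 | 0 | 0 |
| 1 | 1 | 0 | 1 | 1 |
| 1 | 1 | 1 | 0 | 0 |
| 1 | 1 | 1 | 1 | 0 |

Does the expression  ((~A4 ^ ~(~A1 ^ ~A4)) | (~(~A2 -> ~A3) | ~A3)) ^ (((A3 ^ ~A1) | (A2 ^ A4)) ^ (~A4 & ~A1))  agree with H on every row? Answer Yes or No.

Evaluate ((~A4 ^ ~(~A1 ^ ~A4)) | (~(~A2 -> ~A3) | ~A3)) ^ (((A3 ^ ~A1) | (A2 ^ A4)) ^ (~A4 & ~A1)) on each row and compare to H:
  A1=0, A2=0, A3=0, A4=0: formula gives 1, H = 1 ✓
  A1=0, A2=0, A3=0, A4=1: formula gives 0, H = 0 ✓
  A1=0, A2=0, A3=1, A4=0: formula gives 0, H = 0 ✓
  A1=0, A2=0, A3=1, A4=1: formula gives 0, H = 0 ✓
  … (the remaining 12 rows also agree.)
Every row agrees, so the formula is equivalent.

Yes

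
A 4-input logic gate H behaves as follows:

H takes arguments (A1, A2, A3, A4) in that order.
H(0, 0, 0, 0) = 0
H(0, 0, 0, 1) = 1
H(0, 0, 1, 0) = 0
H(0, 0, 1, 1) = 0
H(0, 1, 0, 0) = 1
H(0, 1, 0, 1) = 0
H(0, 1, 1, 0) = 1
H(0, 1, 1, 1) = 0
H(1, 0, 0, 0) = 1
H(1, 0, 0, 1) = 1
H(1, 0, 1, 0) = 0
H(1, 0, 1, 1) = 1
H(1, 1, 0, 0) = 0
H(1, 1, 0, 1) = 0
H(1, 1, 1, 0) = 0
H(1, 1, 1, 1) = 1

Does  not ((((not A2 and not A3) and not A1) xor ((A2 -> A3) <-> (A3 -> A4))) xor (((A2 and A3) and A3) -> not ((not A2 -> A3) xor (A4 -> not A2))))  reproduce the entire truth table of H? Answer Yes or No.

Evaluate not ((((not A2 and not A3) and not A1) xor ((A2 -> A3) <-> (A3 -> A4))) xor (((A2 and A3) and A3) -> not ((not A2 -> A3) xor (A4 -> not A2)))) on each row and compare to H:
  A1=0, A2=0, A3=0, A4=0: formula gives 0, H = 0 ✓
  A1=0, A2=0, A3=0, A4=1: formula gives 0, but H = 1 ✗
Since they disagree at (0,0,0,1), the expression is not a correct formula for H.

No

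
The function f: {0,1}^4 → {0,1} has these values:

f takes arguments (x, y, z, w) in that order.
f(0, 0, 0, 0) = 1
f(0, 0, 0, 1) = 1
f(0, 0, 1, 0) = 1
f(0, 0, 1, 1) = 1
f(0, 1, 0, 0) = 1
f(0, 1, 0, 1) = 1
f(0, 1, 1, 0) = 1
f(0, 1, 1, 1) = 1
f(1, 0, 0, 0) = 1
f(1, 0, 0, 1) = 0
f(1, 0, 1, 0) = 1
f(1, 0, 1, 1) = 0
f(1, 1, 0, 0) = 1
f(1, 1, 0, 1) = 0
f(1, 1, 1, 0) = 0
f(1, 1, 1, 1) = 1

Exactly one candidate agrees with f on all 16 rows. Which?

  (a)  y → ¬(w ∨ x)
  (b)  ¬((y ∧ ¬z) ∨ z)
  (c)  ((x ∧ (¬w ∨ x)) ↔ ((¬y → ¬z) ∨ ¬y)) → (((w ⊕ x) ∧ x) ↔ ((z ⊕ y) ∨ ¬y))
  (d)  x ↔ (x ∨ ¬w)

c

(a) fails at (0,1,0,1): the formula yields 0, f is 1.
(b) fails at (0,0,1,0): the formula yields 0, f is 1.
(d) fails at (0,0,0,0): the formula yields 0, f is 1.
That leaves (c). Evaluating it on every row reproduces the table of f exactly.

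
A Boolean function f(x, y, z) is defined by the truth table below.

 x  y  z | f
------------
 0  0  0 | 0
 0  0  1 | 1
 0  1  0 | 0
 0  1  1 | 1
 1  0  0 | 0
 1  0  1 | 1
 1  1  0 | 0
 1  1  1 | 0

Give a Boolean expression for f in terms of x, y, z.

Collect the rows where f=1 — (0,0,1), (0,1,1), (1,0,1) — and write one minterm per row: ¬x·¬y·z, ¬x·y·z, x·¬y·z. Their union (logical OR) reproduces the table exactly.

f(x, y, z) = (((NOT x AND NOT y) AND z) OR ((NOT x AND y) AND z)) OR ((x AND NOT y) AND z)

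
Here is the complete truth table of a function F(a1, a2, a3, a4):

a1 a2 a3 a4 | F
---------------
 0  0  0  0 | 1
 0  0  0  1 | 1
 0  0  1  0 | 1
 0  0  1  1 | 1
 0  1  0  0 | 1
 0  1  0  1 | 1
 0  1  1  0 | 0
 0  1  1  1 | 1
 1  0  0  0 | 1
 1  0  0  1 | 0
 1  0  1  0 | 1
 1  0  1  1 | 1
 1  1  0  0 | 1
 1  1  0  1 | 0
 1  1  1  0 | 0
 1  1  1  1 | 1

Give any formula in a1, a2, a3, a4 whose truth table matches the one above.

The 0-rows are (0,1,1,0), (1,0,0,1), (1,1,0,1), (1,1,1,0). Take each as a conjunction (¬a1·a2·a3·¬a4, a1·¬a2·¬a3·a4, a1·a2·¬a3·a4, a1·a2·a3·¬a4), form their disjunction, and complement — that gives a formula that is 1 everywhere F is.

F(a1, a2, a3, a4) = ~((((((~a1 & a2) & a3) & ~a4) | (((a1 & ~a2) & ~a3) & a4)) | (((a1 & a2) & ~a3) & a4)) | (((a1 & a2) & a3) & ~a4))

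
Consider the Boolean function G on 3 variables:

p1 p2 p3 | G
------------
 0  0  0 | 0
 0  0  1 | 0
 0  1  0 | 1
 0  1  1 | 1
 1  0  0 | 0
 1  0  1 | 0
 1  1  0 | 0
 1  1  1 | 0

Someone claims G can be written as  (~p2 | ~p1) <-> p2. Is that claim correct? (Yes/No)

Yes

Check the formula against G row by row:
  p1=0, p2=0, p3=0: formula gives 0, G = 0 ✓
  p1=0, p2=0, p3=1: formula gives 0, G = 0 ✓
  p1=0, p2=1, p3=0: formula gives 1, G = 1 ✓
  p1=0, p2=1, p3=1: formula gives 1, G = 1 ✓
  p1=1, p2=0, p3=0: formula gives 0, G = 0 ✓
  …and likewise for the remaining 3 rows.
No disagreement on any input; they are logically equivalent.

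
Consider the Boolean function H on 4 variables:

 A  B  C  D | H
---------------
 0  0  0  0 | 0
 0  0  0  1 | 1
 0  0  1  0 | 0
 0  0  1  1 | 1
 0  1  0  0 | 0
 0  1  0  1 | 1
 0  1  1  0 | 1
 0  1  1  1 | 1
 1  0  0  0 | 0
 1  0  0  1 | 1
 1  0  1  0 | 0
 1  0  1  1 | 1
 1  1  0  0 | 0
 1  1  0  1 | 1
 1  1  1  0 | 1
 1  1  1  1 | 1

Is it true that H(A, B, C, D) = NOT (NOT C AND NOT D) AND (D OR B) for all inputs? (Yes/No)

Test each input against both H and the formula:
  A=0, B=0, C=0, D=0: formula gives 0, H = 0 ✓
  A=0, B=0, C=0, D=1: formula gives 1, H = 1 ✓
  A=0, B=0, C=1, D=0: formula gives 0, H = 0 ✓
  A=0, B=0, C=1, D=1: formula gives 1, H = 1 ✓
  … (the remaining 12 rows also agree.)
Every row agrees, so the formula is equivalent.

Yes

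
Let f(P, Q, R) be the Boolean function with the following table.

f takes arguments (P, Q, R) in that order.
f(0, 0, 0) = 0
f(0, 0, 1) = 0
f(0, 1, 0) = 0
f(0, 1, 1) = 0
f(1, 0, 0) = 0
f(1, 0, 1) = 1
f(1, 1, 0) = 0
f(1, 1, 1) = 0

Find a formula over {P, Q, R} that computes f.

f(P, Q, R) = (P · Q') · R

Only row (1,0,1) gives 1. That row's minterm P·¬Q·R is f directly.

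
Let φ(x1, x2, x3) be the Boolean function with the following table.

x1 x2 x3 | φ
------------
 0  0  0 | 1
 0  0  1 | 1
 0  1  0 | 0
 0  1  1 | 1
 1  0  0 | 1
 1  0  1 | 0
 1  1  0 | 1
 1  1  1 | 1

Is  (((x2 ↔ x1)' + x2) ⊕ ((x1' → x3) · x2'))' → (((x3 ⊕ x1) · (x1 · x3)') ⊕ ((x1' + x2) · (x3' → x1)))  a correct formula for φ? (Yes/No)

No

Test each input against both φ and the formula:
  x1=0, x2=0, x3=0: formula gives 0, but φ = 1 ✗
Since they disagree at (0,0,0), the expression is not a correct formula for φ.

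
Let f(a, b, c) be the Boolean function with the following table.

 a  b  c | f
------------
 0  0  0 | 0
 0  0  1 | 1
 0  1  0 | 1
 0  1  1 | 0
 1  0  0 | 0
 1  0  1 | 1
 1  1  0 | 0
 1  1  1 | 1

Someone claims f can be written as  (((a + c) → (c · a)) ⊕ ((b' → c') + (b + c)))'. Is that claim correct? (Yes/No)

Test each input against both f and the formula:
  a=0, b=0, c=0: formula gives 1, but f = 0 ✗
Since they disagree at (0,0,0), the expression is not a correct formula for f.

No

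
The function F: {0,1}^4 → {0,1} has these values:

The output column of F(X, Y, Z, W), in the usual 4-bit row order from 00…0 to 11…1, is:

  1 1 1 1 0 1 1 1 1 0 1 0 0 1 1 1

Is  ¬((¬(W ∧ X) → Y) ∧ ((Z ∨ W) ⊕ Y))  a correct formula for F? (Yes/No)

Check the formula against F row by row:
  X=0, Y=0, Z=0, W=0: formula gives 1, F = 1 ✓
  X=0, Y=0, Z=0, W=1: formula gives 1, F = 1 ✓
  X=0, Y=0, Z=1, W=0: formula gives 1, F = 1 ✓
  X=0, Y=0, Z=1, W=1: formula gives 1, F = 1 ✓
  …and likewise for the remaining 12 rows.
Every row agrees, so the formula is equivalent.

Yes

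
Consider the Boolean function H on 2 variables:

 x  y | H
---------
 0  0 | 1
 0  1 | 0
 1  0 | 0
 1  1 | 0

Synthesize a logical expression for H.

H(x, y) = ¬(x ∨ y)

The output is 1 only when every input is 0 — NOR of all inputs.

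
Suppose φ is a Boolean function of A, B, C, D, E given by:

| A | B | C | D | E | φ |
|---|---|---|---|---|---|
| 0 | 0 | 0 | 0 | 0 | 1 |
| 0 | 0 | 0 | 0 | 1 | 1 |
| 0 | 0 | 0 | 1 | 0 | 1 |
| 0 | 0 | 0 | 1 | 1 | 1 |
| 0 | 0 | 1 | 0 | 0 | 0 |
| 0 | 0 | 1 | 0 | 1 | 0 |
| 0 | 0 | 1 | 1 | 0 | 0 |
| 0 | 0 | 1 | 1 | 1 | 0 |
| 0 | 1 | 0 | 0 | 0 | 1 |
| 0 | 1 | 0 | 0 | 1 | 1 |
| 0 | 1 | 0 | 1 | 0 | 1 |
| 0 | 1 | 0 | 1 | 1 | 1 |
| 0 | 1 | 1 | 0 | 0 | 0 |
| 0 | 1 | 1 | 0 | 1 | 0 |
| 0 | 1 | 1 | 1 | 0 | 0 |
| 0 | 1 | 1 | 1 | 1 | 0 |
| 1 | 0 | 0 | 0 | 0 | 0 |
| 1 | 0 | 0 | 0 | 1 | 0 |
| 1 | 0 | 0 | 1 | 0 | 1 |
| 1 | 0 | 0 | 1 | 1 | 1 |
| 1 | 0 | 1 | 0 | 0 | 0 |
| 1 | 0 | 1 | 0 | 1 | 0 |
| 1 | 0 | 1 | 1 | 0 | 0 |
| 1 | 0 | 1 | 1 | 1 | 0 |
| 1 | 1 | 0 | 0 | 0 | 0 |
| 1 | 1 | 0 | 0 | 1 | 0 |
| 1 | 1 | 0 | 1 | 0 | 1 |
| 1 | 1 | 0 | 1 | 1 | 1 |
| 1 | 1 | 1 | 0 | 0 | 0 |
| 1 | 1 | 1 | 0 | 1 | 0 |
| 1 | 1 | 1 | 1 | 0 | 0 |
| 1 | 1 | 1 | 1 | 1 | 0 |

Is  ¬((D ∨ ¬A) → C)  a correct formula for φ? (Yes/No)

Yes

Test each input against both φ and the formula:
  A=0, B=0, C=0, D=0, E=0: formula gives 1, φ = 1 ✓
  A=0, B=0, C=0, D=0, E=1: formula gives 1, φ = 1 ✓
  A=0, B=0, C=0, D=1, E=0: formula gives 1, φ = 1 ✓
  A=0, B=0, C=0, D=1, E=1: formula gives 1, φ = 1 ✓
  …and likewise for the remaining 28 rows.
No disagreement on any input; they are logically equivalent.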